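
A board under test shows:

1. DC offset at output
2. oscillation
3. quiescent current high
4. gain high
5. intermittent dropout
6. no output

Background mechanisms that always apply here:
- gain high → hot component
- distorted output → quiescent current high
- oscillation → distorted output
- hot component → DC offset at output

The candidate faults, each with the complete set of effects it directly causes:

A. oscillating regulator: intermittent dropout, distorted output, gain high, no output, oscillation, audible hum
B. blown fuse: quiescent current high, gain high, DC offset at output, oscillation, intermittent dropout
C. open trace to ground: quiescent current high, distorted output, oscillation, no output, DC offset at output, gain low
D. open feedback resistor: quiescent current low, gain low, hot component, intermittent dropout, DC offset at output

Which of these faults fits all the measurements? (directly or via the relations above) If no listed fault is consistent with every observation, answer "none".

A

Testing each hypothesis:
(A) oscillating regulator — DC offset at output match (through gain high → hot component → DC offset at output); oscillation match; quiescent current high match (through distorted output → quiescent current high); gain high match; intermittent dropout match; no output match
(B) blown fuse — does not account for no output
(C) open trace to ground — DC offset at output match; oscillation match; quiescent current high match; gain high miss; intermittent dropout miss; no output match
(D) open feedback resistor — fails on oscillation, quiescent current high, gain high, no output (predicts quiescent current low, not quiescent current high; predicts gain low, not gain high)
Only (A) is consistent with every observation.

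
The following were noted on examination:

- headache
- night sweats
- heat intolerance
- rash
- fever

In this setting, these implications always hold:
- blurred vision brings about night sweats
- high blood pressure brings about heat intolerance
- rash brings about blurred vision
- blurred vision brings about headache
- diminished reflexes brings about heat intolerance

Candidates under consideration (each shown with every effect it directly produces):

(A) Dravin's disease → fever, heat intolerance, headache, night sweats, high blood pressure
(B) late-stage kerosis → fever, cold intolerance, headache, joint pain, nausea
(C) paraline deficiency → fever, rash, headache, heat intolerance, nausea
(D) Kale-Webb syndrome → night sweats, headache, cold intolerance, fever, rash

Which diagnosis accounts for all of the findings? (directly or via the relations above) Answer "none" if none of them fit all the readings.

For each candidate, compare predicted effects to what was observed:
(A) Dravin's disease — headache ✓; night sweats ✓; heat intolerance ✓; rash ✗; fever ✓
(B) late-stage kerosis — fails on night sweats, heat intolerance, rash (predicts cold intolerance, not heat intolerance)
(C) paraline deficiency — accounts for every observation (night sweats through rash → blurred vision → night sweats)
(D) Kale-Webb syndrome — fails on heat intolerance (predicts cold intolerance, not heat intolerance)
(C) alone accounts for all the evidence.

C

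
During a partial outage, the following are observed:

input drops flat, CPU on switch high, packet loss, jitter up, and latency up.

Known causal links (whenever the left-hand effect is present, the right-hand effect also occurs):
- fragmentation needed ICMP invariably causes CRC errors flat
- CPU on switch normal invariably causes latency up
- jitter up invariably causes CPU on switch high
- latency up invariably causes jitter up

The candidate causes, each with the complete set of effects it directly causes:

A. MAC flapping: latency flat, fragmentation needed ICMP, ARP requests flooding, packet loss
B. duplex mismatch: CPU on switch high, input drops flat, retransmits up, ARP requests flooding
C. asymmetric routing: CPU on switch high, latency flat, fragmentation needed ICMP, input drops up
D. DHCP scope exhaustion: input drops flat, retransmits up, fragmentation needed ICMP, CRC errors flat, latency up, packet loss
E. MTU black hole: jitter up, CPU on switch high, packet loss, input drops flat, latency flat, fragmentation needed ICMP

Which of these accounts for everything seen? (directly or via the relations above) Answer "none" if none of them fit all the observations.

D

Per-candidate check:
(A) MAC flapping — fails on input drops flat, CPU on switch high, jitter up, latency up (predicts latency flat, not latency up)
(B) duplex mismatch — does not account for packet loss, jitter up, latency up
(C) asymmetric routing — input drops flat ✗; CPU on switch high ✓; packet loss ✗; jitter up ✗; latency up ✗
(D) DHCP scope exhaustion — accounts for every observation (CPU on switch high via latency up → jitter up → CPU on switch high)
(E) MTU black hole — fails on latency up (predicts latency flat, not latency up)
(D) alone accounts for all the evidence.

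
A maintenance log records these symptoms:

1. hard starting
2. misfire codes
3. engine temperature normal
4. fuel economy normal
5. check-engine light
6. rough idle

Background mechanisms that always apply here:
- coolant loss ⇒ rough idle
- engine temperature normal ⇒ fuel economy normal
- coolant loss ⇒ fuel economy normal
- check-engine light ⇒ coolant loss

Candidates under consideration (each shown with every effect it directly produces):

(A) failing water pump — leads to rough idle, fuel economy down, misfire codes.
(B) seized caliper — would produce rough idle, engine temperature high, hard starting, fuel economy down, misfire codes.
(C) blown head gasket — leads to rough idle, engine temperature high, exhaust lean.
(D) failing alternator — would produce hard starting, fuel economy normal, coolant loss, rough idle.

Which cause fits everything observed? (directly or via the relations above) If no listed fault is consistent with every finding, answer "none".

none

For each candidate, compare predicted effects to what was observed:
(A) failing water pump — fails on hard starting, engine temperature normal, fuel economy normal, check-engine light (predicts fuel economy down, not fuel economy normal)
(B) seized caliper — hard starting +; misfire codes +; engine temperature normal -; fuel economy normal -; check-engine light -; rough idle +
(C) blown head gasket — hard starting -; misfire codes -; engine temperature normal -; fuel economy normal -; check-engine light -; rough idle +
(D) failing alternator — does not account for misfire codes, engine temperature normal, check-engine light
None of the listed candidates fits everything.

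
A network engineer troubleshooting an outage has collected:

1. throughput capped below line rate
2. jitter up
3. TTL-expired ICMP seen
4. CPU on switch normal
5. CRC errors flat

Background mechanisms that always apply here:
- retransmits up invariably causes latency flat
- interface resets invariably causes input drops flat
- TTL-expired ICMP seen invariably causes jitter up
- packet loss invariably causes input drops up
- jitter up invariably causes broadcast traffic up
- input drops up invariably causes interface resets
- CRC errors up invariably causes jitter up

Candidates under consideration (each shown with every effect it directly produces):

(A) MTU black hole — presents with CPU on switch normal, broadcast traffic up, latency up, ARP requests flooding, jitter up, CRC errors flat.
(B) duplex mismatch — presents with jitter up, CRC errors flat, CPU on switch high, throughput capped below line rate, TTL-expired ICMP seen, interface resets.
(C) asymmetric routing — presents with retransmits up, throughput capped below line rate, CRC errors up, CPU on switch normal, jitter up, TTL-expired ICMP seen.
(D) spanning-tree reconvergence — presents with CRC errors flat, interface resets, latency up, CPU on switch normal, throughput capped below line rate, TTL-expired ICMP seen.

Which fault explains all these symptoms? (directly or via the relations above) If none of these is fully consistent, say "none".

Per-candidate check:
(A) MTU black hole — throughput capped below line rate -; jitter up +; TTL-expired ICMP seen -; CPU on switch normal +; CRC errors flat +
(B) duplex mismatch — fails on CPU on switch normal (predicts CPU on switch high, not CPU on switch normal)
(C) asymmetric routing — throughput capped below line rate +; jitter up +; TTL-expired ICMP seen +; CPU on switch normal +; CRC errors flat -
(D) spanning-tree reconvergence — accounts for every observation (jitter up by TTL-expired ICMP seen → jitter up)
(D) alone accounts for all the evidence.

D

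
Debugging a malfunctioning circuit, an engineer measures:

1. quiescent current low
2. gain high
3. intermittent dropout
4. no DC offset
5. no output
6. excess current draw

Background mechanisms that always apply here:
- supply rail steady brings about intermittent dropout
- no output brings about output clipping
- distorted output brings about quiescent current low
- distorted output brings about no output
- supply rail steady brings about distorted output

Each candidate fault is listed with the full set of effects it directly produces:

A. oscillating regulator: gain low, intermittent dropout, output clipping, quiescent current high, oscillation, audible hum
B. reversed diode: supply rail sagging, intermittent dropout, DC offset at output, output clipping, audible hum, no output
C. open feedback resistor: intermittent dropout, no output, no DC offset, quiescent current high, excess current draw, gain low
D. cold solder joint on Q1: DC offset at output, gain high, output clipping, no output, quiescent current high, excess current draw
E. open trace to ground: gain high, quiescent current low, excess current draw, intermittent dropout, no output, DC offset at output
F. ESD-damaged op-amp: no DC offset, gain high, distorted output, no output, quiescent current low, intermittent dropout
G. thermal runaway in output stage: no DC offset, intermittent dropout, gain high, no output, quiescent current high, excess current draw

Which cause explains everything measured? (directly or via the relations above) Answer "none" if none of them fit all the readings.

Checking each candidate against the observations:
(A) oscillating regulator — quiescent current low NO; gain high NO; intermittent dropout yes; no DC offset NO; no output NO; excess current draw NO
(B) reversed diode — fails on quiescent current low, gain high, no DC offset, excess current draw (predicts DC offset at output, not no DC offset)
(C) open feedback resistor — quiescent current low NO; gain high NO; intermittent dropout yes; no DC offset yes; no output yes; excess current draw yes
(D) cold solder joint on Q1 — fails on quiescent current low, intermittent dropout, no DC offset (predicts quiescent current high, not quiescent current low; predicts DC offset at output, not no DC offset)
(E) open trace to ground — fails on no DC offset (predicts DC offset at output, not no DC offset)
(F) ESD-damaged op-amp — quiescent current low yes; gain high yes; intermittent dropout yes; no DC offset yes; no output yes; excess current draw NO
(G) thermal runaway in output stage — fails on quiescent current low (predicts quiescent current high, not quiescent current low)
Every candidate fails on at least one observation.

none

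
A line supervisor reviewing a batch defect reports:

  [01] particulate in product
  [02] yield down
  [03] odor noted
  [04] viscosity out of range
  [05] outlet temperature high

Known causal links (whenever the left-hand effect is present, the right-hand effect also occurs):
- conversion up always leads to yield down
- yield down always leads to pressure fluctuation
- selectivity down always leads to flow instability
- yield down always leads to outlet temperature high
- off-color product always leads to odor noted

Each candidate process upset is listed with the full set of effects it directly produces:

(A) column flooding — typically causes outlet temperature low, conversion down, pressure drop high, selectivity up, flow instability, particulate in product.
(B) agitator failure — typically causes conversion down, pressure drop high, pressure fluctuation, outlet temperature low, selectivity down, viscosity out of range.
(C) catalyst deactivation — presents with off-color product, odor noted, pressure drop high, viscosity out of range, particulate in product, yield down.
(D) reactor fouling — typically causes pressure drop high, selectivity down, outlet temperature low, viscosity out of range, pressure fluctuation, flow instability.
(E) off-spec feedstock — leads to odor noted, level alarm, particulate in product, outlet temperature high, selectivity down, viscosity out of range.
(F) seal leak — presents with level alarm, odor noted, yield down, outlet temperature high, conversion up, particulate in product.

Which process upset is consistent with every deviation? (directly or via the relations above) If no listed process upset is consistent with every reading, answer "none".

Checking each candidate against the observations:
(A) column flooding — particulate in product ✓; yield down ✗; odor noted ✗; viscosity out of range ✗; outlet temperature high ✗
(B) agitator failure — particulate in product ✗; yield down ✗; odor noted ✗; viscosity out of range ✓; outlet temperature high ✗
(C) catalyst deactivation — particulate in product ✓; yield down ✓; odor noted ✓; viscosity out of range ✓; outlet temperature high ✓ (by yield down → outlet temperature high)
(D) reactor fouling — fails on particulate in product, yield down, odor noted, outlet temperature high (predicts outlet temperature low, not outlet temperature high)
(E) off-spec feedstock — does not account for yield down
(F) seal leak — does not account for viscosity out of range
Only (C) is consistent with every observation.

C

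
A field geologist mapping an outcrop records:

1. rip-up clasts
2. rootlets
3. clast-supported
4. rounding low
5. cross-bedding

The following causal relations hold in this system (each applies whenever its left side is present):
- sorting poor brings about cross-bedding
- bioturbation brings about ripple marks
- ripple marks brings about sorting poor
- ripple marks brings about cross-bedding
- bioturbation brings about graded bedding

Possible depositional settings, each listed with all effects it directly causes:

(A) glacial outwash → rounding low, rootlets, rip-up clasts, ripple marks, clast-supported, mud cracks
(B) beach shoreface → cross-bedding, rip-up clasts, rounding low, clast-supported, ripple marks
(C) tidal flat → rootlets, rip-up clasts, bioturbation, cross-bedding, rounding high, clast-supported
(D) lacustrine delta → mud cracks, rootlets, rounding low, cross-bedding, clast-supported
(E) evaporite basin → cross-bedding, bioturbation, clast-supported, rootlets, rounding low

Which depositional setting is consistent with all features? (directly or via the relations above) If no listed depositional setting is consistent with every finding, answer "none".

A

Per-candidate check:
(A) glacial outwash — rip-up clasts +; rootlets +; clast-supported +; rounding low +; cross-bedding + (through ripple marks → cross-bedding)
(B) beach shoreface — does not account for rootlets
(C) tidal flat — fails on rounding low (predicts rounding high, not rounding low)
(D) lacustrine delta — does not account for rip-up clasts
(E) evaporite basin — rip-up clasts -; rootlets +; clast-supported +; rounding low +; cross-bedding +
(A) alone accounts for all the evidence.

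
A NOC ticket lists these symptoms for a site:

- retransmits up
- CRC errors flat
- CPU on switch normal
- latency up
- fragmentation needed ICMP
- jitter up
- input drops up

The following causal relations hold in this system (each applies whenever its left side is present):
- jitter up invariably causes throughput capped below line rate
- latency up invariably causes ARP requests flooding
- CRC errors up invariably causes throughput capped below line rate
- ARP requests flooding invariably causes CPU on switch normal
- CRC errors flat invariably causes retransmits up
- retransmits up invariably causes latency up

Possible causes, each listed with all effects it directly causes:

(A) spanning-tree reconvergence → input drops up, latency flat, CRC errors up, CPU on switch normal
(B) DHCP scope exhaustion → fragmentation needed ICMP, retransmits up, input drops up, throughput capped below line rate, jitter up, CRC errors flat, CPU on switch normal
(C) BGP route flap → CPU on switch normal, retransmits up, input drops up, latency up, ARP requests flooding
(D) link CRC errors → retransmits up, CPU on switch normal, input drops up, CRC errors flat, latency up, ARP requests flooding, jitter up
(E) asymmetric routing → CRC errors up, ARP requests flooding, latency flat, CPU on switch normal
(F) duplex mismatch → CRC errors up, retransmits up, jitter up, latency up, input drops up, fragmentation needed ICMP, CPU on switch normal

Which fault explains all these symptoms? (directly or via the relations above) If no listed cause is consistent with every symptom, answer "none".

Checking each candidate against the observations:
(A) spanning-tree reconvergence — retransmits up ✗; CRC errors flat ✗; CPU on switch normal ✓; latency up ✗; fragmentation needed ICMP ✗; jitter up ✗; input drops up ✓
(B) DHCP scope exhaustion — retransmits up ✓; CRC errors flat ✓; CPU on switch normal ✓; latency up ✓ (by retransmits up → latency up); fragmentation needed ICMP ✓; jitter up ✓; input drops up ✓
(C) BGP route flap — retransmits up ✓; CRC errors flat ✗; CPU on switch normal ✓; latency up ✓; fragmentation needed ICMP ✗; jitter up ✗; input drops up ✓
(D) link CRC errors — does not account for fragmentation needed ICMP
(E) asymmetric routing — fails on retransmits up, CRC errors flat, latency up, fragmentation needed ICMP, jitter up, input drops up (predicts CRC errors up, not CRC errors flat; predicts latency flat, not latency up)
(F) duplex mismatch — retransmits up ✓; CRC errors flat ✗; CPU on switch normal ✓; latency up ✓; fragmentation needed ICMP ✓; jitter up ✓; input drops up ✓
(B) is the only candidate with no mismatches.

B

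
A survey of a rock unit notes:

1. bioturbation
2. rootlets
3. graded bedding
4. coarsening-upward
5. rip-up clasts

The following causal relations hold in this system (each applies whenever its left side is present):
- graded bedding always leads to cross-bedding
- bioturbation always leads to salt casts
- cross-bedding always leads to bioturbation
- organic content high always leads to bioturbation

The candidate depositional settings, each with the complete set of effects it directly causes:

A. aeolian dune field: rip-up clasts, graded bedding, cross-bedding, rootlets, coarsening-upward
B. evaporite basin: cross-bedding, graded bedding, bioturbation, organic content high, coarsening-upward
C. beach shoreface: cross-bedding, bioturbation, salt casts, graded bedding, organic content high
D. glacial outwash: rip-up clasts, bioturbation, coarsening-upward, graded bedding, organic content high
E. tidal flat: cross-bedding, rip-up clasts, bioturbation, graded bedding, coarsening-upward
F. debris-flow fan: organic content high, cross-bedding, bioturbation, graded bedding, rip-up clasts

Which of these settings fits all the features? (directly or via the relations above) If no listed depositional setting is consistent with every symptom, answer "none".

Testing each hypothesis:
(A) aeolian dune field — accounts for every observation (bioturbation through cross-bedding → bioturbation)
(B) evaporite basin — bioturbation +; rootlets -; graded bedding +; coarsening-upward +; rip-up clasts -
(C) beach shoreface — bioturbation +; rootlets -; graded bedding +; coarsening-upward -; rip-up clasts -
(D) glacial outwash — bioturbation +; rootlets -; graded bedding +; coarsening-upward +; rip-up clasts +
(E) tidal flat — does not account for rootlets
(F) debris-flow fan — bioturbation +; rootlets -; graded bedding +; coarsening-upward -; rip-up clasts +
(A) alone accounts for all the evidence.

A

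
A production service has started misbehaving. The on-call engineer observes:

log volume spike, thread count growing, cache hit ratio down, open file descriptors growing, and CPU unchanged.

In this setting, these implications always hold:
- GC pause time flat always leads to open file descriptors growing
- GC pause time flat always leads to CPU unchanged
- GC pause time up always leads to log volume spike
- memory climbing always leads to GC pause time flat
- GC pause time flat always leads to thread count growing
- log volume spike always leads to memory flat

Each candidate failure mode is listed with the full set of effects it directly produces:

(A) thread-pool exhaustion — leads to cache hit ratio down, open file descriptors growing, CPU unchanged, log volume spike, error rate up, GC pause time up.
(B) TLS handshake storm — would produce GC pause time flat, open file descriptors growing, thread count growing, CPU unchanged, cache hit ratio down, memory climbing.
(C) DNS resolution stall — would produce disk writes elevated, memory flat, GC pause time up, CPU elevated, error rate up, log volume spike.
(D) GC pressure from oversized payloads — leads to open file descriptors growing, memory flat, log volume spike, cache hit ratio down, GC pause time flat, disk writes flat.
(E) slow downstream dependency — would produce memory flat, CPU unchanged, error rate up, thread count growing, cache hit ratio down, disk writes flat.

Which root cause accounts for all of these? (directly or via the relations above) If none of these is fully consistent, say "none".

Checking each candidate against the observations:
(A) thread-pool exhaustion — does not account for thread count growing
(B) TLS handshake storm — does not account for log volume spike
(C) DNS resolution stall — log volume spike +; thread count growing -; cache hit ratio down -; open file descriptors growing -; CPU unchanged -
(D) GC pressure from oversized payloads — log volume spike +; thread count growing + (via GC pause time flat → thread count growing); cache hit ratio down +; open file descriptors growing +; CPU unchanged + (via GC pause time flat → CPU unchanged)
(E) slow downstream dependency — log volume spike -; thread count growing +; cache hit ratio down +; open file descriptors growing -; CPU unchanged +
Only (D) is consistent with every observation.

D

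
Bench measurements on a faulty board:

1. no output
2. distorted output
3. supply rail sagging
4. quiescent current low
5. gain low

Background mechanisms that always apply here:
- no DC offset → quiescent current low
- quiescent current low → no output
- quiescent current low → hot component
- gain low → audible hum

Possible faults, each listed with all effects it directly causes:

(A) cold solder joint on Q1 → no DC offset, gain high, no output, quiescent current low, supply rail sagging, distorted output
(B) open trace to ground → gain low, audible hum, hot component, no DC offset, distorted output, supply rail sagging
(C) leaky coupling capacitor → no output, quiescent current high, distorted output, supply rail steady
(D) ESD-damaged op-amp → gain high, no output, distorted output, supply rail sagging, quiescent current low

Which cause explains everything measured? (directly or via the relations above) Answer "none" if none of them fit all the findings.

B

Checking each candidate against the observations:
(A) cold solder joint on Q1 — fails on gain low (predicts gain high, not gain low)
(B) open trace to ground — no output yes (by no DC offset → quiescent current low → no output); distorted output yes; supply rail sagging yes; quiescent current low yes (by no DC offset → quiescent current low); gain low yes
(C) leaky coupling capacitor — fails on supply rail sagging, quiescent current low, gain low (predicts supply rail steady, not supply rail sagging; predicts quiescent current high, not quiescent current low)
(D) ESD-damaged op-amp — fails on gain low (predicts gain high, not gain low)
Only (B) is consistent with every observation.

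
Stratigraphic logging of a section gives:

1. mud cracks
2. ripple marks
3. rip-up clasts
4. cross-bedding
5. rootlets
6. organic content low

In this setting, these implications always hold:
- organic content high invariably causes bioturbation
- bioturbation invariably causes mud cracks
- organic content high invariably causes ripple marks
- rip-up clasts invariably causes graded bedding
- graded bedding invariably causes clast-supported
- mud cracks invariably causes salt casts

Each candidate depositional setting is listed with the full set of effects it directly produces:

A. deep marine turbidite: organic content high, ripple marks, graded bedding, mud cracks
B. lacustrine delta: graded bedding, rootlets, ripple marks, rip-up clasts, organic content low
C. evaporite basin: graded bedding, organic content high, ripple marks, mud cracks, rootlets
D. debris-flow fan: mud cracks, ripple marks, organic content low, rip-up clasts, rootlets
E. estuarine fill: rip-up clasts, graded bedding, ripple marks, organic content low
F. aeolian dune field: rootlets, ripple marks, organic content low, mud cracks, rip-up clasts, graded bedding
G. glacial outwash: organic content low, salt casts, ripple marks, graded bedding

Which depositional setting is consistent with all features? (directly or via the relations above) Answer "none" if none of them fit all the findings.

Per-candidate check:
(A) deep marine turbidite — mud cracks yes; ripple marks yes; rip-up clasts NO; cross-bedding NO; rootlets NO; organic content low NO
(B) lacustrine delta — does not account for mud cracks, cross-bedding
(C) evaporite basin — mud cracks yes; ripple marks yes; rip-up clasts NO; cross-bedding NO; rootlets yes; organic content low NO
(D) debris-flow fan — mud cracks yes; ripple marks yes; rip-up clasts yes; cross-bedding NO; rootlets yes; organic content low yes
(E) estuarine fill — mud cracks NO; ripple marks yes; rip-up clasts yes; cross-bedding NO; rootlets NO; organic content low yes
(F) aeolian dune field — mud cracks yes; ripple marks yes; rip-up clasts yes; cross-bedding NO; rootlets yes; organic content low yes
(G) glacial outwash — does not account for mud cracks, rip-up clasts, cross-bedding, rootlets
Every candidate fails on at least one observation.

none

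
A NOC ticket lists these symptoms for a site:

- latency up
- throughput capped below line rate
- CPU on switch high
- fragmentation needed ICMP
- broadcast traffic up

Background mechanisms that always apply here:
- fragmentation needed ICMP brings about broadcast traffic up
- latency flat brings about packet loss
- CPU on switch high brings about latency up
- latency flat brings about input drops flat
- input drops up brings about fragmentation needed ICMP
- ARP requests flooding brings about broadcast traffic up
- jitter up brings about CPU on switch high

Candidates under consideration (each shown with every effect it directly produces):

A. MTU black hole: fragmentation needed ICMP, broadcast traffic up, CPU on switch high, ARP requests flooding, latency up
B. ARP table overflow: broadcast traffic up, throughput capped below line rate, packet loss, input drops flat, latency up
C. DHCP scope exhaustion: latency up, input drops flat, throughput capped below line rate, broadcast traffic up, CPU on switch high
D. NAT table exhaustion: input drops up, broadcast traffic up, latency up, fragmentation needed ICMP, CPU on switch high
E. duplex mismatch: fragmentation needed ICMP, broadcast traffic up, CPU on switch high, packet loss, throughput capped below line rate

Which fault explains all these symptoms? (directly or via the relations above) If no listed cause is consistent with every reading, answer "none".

Per-candidate check:
(A) MTU black hole — latency up yes; throughput capped below line rate NO; CPU on switch high yes; fragmentation needed ICMP yes; broadcast traffic up yes
(B) ARP table overflow — latency up yes; throughput capped below line rate yes; CPU on switch high NO; fragmentation needed ICMP NO; broadcast traffic up yes
(C) DHCP scope exhaustion — does not account for fragmentation needed ICMP
(D) NAT table exhaustion — latency up yes; throughput capped below line rate NO; CPU on switch high yes; fragmentation needed ICMP yes; broadcast traffic up yes
(E) duplex mismatch — latency up yes (by CPU on switch high → latency up); throughput capped below line rate yes; CPU on switch high yes; fragmentation needed ICMP yes; broadcast traffic up yes
(E) is the only candidate with no mismatches.

E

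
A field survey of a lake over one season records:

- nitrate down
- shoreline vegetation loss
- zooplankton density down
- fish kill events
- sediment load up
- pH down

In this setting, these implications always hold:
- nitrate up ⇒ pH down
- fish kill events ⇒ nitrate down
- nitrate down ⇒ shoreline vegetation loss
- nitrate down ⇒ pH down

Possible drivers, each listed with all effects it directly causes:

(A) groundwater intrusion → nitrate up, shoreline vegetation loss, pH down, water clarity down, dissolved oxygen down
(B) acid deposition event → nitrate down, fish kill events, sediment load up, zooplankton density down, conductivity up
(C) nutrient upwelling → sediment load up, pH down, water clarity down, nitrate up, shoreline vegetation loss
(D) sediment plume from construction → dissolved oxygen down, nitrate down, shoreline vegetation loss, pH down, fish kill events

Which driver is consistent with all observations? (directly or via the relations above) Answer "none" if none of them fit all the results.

B

Testing each hypothesis:
(A) groundwater intrusion — nitrate down ✗; shoreline vegetation loss ✓; zooplankton density down ✗; fish kill events ✗; sediment load up ✗; pH down ✓
(B) acid deposition event — nitrate down ✓; shoreline vegetation loss ✓ (by nitrate down → shoreline vegetation loss); zooplankton density down ✓; fish kill events ✓; sediment load up ✓; pH down ✓ (by nitrate down → pH down)
(C) nutrient upwelling — nitrate down ✗; shoreline vegetation loss ✓; zooplankton density down ✗; fish kill events ✗; sediment load up ✓; pH down ✓
(D) sediment plume from construction — does not account for zooplankton density down, sediment load up
(B) is the only candidate with no mismatches.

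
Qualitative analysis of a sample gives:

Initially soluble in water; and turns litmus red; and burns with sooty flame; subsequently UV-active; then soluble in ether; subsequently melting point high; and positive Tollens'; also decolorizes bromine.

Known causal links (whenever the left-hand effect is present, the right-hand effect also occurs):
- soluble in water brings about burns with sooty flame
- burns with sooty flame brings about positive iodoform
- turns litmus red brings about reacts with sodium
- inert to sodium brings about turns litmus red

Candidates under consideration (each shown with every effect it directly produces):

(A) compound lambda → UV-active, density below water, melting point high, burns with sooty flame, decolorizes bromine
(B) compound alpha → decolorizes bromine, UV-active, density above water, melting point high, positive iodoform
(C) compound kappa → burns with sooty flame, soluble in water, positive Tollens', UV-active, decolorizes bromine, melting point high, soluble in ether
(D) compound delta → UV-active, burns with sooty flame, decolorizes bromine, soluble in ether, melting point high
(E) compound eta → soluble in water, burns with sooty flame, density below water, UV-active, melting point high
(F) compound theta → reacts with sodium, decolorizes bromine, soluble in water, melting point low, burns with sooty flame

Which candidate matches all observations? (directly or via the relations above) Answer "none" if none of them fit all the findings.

For each candidate, compare predicted effects to what was observed:
(A) compound lambda — does not account for soluble in water, turns litmus red, soluble in ether, positive Tollens'
(B) compound alpha — soluble in water ✗; turns litmus red ✗; burns with sooty flame ✗; UV-active ✓; soluble in ether ✗; melting point high ✓; positive Tollens' ✗; decolorizes bromine ✓
(C) compound kappa — soluble in water ✓; turns litmus red ✗; burns with sooty flame ✓; UV-active ✓; soluble in ether ✓; melting point high ✓; positive Tollens' ✓; decolorizes bromine ✓
(D) compound delta — soluble in water ✗; turns litmus red ✗; burns with sooty flame ✓; UV-active ✓; soluble in ether ✓; melting point high ✓; positive Tollens' ✗; decolorizes bromine ✓
(E) compound eta — does not account for turns litmus red, soluble in ether, positive Tollens', decolorizes bromine
(F) compound theta — soluble in water ✓; turns litmus red ✗; burns with sooty flame ✓; UV-active ✗; soluble in ether ✗; melting point high ✗; positive Tollens' ✗; decolorizes bromine ✓
No candidate is consistent with all observations.

none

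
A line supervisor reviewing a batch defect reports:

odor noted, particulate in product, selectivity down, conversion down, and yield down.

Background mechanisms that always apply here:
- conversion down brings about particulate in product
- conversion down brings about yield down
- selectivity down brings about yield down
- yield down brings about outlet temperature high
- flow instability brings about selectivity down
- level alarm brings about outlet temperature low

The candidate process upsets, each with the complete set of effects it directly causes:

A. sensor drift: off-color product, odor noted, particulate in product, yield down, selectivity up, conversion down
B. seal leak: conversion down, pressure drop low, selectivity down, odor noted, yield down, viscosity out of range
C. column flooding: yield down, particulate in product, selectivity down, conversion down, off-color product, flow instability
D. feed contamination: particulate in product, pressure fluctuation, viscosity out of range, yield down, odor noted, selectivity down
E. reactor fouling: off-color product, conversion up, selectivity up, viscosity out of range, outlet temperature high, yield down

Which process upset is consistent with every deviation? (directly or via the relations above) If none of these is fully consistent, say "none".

Checking each candidate against the observations:
(A) sensor drift — fails on selectivity down (predicts selectivity up, not selectivity down)
(B) seal leak — accounts for every observation (particulate in product by conversion down → particulate in product)
(C) column flooding — odor noted ✗; particulate in product ✓; selectivity down ✓; conversion down ✓; yield down ✓
(D) feed contamination — odor noted ✓; particulate in product ✓; selectivity down ✓; conversion down ✗; yield down ✓
(E) reactor fouling — odor noted ✗; particulate in product ✗; selectivity down ✗; conversion down ✗; yield down ✓
Only (B) is consistent with every observation.

B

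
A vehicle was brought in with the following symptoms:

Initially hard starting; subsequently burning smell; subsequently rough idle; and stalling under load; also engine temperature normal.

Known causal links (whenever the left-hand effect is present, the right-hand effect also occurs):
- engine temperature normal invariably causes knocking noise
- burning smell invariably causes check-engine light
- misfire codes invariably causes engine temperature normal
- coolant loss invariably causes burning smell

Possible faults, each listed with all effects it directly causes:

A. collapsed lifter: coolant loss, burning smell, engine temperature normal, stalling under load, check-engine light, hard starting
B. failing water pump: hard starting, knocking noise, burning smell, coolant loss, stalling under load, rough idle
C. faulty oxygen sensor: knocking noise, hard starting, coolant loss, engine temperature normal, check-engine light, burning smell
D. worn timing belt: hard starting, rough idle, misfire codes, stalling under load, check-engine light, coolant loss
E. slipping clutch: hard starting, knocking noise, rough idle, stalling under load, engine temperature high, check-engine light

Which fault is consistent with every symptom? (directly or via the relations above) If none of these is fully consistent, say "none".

Per-candidate check:
(A) collapsed lifter — does not account for rough idle
(B) failing water pump — hard starting match; burning smell match; rough idle match; stalling under load match; engine temperature normal miss
(C) faulty oxygen sensor — hard starting match; burning smell match; rough idle miss; stalling under load miss; engine temperature normal match
(D) worn timing belt — accounts for every observation (burning smell via coolant loss → burning smell)
(E) slipping clutch — fails on burning smell, engine temperature normal (predicts engine temperature high, not engine temperature normal)
(D) is the only candidate with no mismatches.

D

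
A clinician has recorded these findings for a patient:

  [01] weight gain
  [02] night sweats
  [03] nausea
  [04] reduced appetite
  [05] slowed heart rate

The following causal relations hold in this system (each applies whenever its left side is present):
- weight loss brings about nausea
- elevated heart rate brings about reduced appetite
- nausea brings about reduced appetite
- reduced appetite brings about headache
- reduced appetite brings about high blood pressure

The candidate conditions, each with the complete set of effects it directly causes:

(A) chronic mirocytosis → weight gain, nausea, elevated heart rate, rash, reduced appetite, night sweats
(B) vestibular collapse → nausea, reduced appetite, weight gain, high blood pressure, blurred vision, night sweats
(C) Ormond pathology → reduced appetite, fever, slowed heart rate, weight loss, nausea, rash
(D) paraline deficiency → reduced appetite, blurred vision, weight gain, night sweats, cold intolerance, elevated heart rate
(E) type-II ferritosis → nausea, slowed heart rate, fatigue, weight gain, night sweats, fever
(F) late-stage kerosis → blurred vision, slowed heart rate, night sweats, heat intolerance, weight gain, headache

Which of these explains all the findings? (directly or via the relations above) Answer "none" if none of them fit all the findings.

E

Per-candidate check:
(A) chronic mirocytosis — fails on slowed heart rate (predicts elevated heart rate, not slowed heart rate)
(B) vestibular collapse — weight gain ✓; night sweats ✓; nausea ✓; reduced appetite ✓; slowed heart rate ✗
(C) Ormond pathology — weight gain ✗; night sweats ✗; nausea ✓; reduced appetite ✓; slowed heart rate ✓
(D) paraline deficiency — fails on nausea, slowed heart rate (predicts elevated heart rate, not slowed heart rate)
(E) type-II ferritosis — weight gain ✓; night sweats ✓; nausea ✓; reduced appetite ✓ (via nausea → reduced appetite); slowed heart rate ✓
(F) late-stage kerosis — weight gain ✓; night sweats ✓; nausea ✗; reduced appetite ✗; slowed heart rate ✓
Only (E) is consistent with every observation.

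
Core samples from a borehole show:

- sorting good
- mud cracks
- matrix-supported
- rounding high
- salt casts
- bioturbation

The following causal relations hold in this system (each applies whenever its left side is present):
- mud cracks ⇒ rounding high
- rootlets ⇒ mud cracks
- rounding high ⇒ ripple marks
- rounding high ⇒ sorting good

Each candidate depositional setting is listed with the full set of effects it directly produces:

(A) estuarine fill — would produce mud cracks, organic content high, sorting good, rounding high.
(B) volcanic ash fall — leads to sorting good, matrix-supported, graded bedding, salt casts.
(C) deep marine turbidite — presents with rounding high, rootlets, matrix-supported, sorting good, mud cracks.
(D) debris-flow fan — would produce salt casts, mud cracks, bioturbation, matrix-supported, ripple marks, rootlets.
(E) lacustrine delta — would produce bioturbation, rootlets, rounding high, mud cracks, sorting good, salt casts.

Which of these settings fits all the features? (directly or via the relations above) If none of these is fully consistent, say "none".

Per-candidate check:
(A) estuarine fill — does not account for matrix-supported, salt casts, bioturbation
(B) volcanic ash fall — does not account for mud cracks, rounding high, bioturbation
(C) deep marine turbidite — sorting good +; mud cracks +; matrix-supported +; rounding high +; salt casts -; bioturbation -
(D) debris-flow fan — sorting good + (through mud cracks → rounding high → sorting good); mud cracks +; matrix-supported +; rounding high + (through mud cracks → rounding high); salt casts +; bioturbation +
(E) lacustrine delta — sorting good +; mud cracks +; matrix-supported -; rounding high +; salt casts +; bioturbation +
Only (D) is consistent with every observation.

D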